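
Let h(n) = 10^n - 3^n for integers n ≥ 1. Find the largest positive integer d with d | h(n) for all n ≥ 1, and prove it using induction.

d = 7

Computing the first values: h(1) = 7 and h(2) = 91; gcd(7, 91) = 7, so d ≤ 7.
We prove 7 | 10^n - 3^n for all n ≥ 1 by induction on n.
Base step (n = 1): h(1) = 7 = 7·(1), so 7 | h(1).
For the inductive step, assume it holds for an arbitrary p ≥ 1, i.e. 7 | h(p). Then
10^{p+1} − 3^{p+1} = 10·10^p − 3·3^p = 10·(10^p − 3^p) + (7)·3^p. The first term is divisible by 7 by the inductive hypothesis, and the second term (7)·3^p is divisible by 7 since 7 | 7. Hence 7 | h(p+1).
Hence, by induction on n, the claim holds for every n ≥ 1.
Therefore the largest such d is 7.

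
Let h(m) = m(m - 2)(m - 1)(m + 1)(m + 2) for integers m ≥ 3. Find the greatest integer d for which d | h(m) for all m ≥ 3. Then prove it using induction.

Computing the first values: h(3) = 120 and h(4) = 720; gcd(120, 720) = 120, so d ≤ 120.
We prove 120 | m(m - 2)(m - 1)(m + 1)(m + 2) for all m ≥ 3 by induction on m.
Base case (m = 3): h(3) = 120 = 120·(1), so 120 | h(3).
Inductive step: suppose the statement holds for some j ≥ 3, i.e. 120 | h(j). Then
h(j+1) − h(j) = (j-1)·j·(j+1)·(j+2)·(j+3) − (j-2)·(j-1)·j·(j+1)·(j+2) = (j-1)·j·(j+1)·(j+2)·[(j+3) − (j-2)] = 5·(j-1)·j·(j+1)·(j+2). The product of 4 consecutive integers is divisible by (4)! = 24, so h(j+1) − h(j) is divisible by 5·24 = 120. By the inductive hypothesis 120 | h(j), hence 120 | h(j+1).
This completes the induction.
Therefore the largest such d is 120.

d = 120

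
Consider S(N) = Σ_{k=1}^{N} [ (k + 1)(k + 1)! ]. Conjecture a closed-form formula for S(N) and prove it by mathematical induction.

We claim S(N) = (N + 2)! - 2 for all N ≥ 1.
For the base case N = 1: S(1) = 4, and the closed form gives 4. They agree.
Inductive step: suppose the statement holds for some k ≥ 1, so S(k) = (k + 2)! - 2.
Then S(k+1) = S(k) + ((k + 2)(k + 2)!) = ((k + 2)! - 2) + ((k + 2)(k + 2)!).
Simplifying, S(k+1) = ((k+1) + 2)! - 2,
which is the closed form with N = k+1.
By the principle of mathematical induction, the result holds for all N ≥ 1.

S(N) = (N + 2)! - 2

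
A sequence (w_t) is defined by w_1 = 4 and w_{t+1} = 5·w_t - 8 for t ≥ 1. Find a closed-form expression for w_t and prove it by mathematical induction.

Computing the first terms: w_1 = 4, w_2 = 12, w_3 = 52. This suggests w_t = 2·5^(t - 1) + 2.
Base step (t = 1): the formula gives 4 = 4 = w_1.
Inductive step: assume the claim holds for t = j, so w_j = 2·5^(j - 1) + 2.
Then w_{j+1} = 5·w_j - 8 = 5·(2·5^(j - 1) + 2) - 8 = 2·5^j + 2 = 2·5^((j+1) - 1) + 2,
which is the claimed formula at t = j+1.
Hence, by induction on t, the claim holds for every t ≥ 1.

w_t = 2·5^(t - 1) + 2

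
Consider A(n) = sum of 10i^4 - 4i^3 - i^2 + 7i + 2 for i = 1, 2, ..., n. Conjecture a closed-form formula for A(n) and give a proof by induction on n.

A(n) = n(2n^4 + 4n^3 + n^2 + 2n + 5)

We claim A(n) = n(2n^4 + 4n^3 + n^2 + 2n + 5) for all n ≥ 1.
Base step (n = 1): A(1) = 14, and the closed form gives 14. They agree.
Inductive step: assume the claim holds for n = i, so A(i) = i(2i^4 + 4i^3 + i^2 + 2i + 5).
Then A(i+1) = A(i) + (10i^4 + 36i^3 + 47i^2 + 33i + 14) = (i(2i^4 + 4i^3 + i^2 + 2i + 5)) + (10i^4 + 36i^3 + 47i^2 + 33i + 14).
Simplifying, A(i+1) = (i + 1)(2i^4 + 12i^3 + 25i^2 + 24i + 14) = (i+1)(2(i+1)^4 + 4(i+1)^3 + (i+1)^2 + 2(i+1) + 5),
which is the closed form with n = i+1.
Hence, by induction on n, the claim holds for every n ≥ 1.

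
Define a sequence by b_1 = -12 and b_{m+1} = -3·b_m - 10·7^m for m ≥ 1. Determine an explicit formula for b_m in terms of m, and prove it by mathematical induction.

Computing the first terms: b_1 = -12, b_2 = -34, b_3 = -388. This suggests b_m = -5(-3)^(m - 1) - 7^m.
Base case (m = 1): the formula gives -12 = -12 = b_1.
For the inductive step, assume it holds for an arbitrary r ≥ 1, so b_r = -5(-3)^(r - 1) - 7^r.
Then b_{r+1} = -3·b_r - 10·7^r = -3·(-5(-3)^(r - 1) - 7^r) - 10·7^r = -5(-3)^r - 7^(r + 1) = -5(-3)^((r+1) - 1) - 7^(r+1),
which is the claimed formula at m = r+1.
By the principle of mathematical induction, the result holds for all m ≥ 1.

b_m = -5(-3)^(m - 1) - 7^m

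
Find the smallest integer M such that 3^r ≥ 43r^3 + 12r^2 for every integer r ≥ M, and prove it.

M = 10

At r = 9: 19683 < 32319, so the inequality fails and M ≥ 10. We prove 3^r ≥ 43r^3 + 12r^2 for all r ≥ 10.
For the base case r = 10: 3^r = 59049 and 43r^3 + 12r^2 = 44200, so 59049 ≥ 44200.
Inductive step: suppose the statement holds for some m ≥ 10, so 3^m ≥ 43m^3 + 12m^2.
Then 3^(m + 1) = 3·(3^m) ≥ 3·(43m^3 + 12m^2).
Also, for m ≥ 10 we have 3·(43m^3 + 12m^2) ≥ 43(m+1)^3 + 12(m+1)^2, since 3·(43m^3 + 12m^2) − (43(m+1)^3 + 12(m+1)^2) = 86m^3 - 105m^2 - 153m - 55, which is nonnegative for all m ≥ 10.
Combining, 3^(m + 1) ≥ 43(m+1)^3 + 12(m+1)^2.
By induction, the statement is established for all r ≥ 10.
Hence the smallest such M is 10.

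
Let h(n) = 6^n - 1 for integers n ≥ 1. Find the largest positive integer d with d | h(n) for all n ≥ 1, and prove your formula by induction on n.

Computing the first values: h(1) = 5 and h(2) = 35; gcd(5, 35) = 5, so d ≤ 5.
We prove 5 | 6^n - 1 for all n ≥ 1 by induction on n.
When n = 1: h(1) = 5 = 5·(1), so 5 | h(1).
Inductive step: assume the claim holds for n = j, i.e. 5 | h(j). Then
6^{j+1} − 1^{j+1} = 6·6^j − 1·1^j = 6·(6^j − 1^j) + (5)·1^j. The first term is divisible by 5 by the inductive hypothesis, and the second term (5)·1^j is divisible by 5 since 5 | 5. Hence 5 | h(j+1).
By the principle of mathematical induction, the result holds for all n ≥ 1.
Therefore the largest such d is 5.

d = 5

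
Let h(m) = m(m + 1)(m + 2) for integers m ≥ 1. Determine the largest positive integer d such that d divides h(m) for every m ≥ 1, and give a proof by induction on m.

d = 6

Computing the first values: h(1) = 6 and h(2) = 24; gcd(6, 24) = 6, so d ≤ 6.
We prove 6 | m(m + 1)(m + 2) for all m ≥ 1 by induction on m.
For the base case m = 1: h(1) = 6 = 6·(1), so 6 | h(1).
Suppose the result is true for m = j, i.e. 6 | h(j). Then
h(j+1) − h(j) = (j+1)·(j+2)·(j+3) − j·(j+1)·(j+2) = (j+1)·(j+2)·[(j+3) − j] = 3·(j+1)·(j+2). The product of 2 consecutive integers is divisible by (2)! = 2, so h(j+1) − h(j) is divisible by 3·2 = 6. By the inductive hypothesis 6 | h(j), hence 6 | h(j+1).
This completes the induction.
Therefore the largest such d is 6.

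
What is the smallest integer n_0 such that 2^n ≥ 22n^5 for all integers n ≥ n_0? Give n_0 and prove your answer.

At n = 28: 268435456 < 378628096, so the inequality fails and n_0 ≥ 29. We prove 2^n ≥ 22n^5 for all n ≥ 29.
Base case (n = 29): 2^n = 536870912 and 22n^5 = 451245278, so 536870912 ≥ 451245278.
For the inductive step, assume it holds for an arbitrary k ≥ 29, so 2^k ≥ 22k^5.
Then 2^(k + 1) = 2·(2^k) ≥ 2·(22k^5).
Also, for k ≥ 29 we have 2·(22k^5) ≥ 22(k+1)^5, since 2 ≥ (1 + 1/k)^5 for all k ≥ 29.
Combining, 2^(k + 1) ≥ 22(k+1)^5.
By induction, the statement is established for all n ≥ 29.
Hence the smallest such n_0 is 29.

n_0 = 29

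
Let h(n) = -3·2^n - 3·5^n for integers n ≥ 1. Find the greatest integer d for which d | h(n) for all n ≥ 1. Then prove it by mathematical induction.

d = 3

Computing the first values: h(1) = -21 and h(2) = -87; gcd(-21, -87) = 3, so d ≤ 3.
We prove 3 | -3·2^n - 3·5^n for all n ≥ 1 by induction on n.
Base step (n = 1): h(1) = -21 = 3·(-7), so 3 | h(1).
Suppose the result is true for n = j, i.e. 3 | h(j). Then
h(j+1) − 5·h(j) = (-3·2^(j+1) - 3·5^(j+1)) − 5·(-3·2^j - 3·5^j) = (-3)·2^j·(2 − 5) = (9)·2^j. Since 3 | h(j) by the inductive hypothesis, 3 | 5·h(j); and 3 | 9 since 9 = 3·3. Therefore 3 | h(j+1).
This completes the induction.
Therefore the largest such d is 3.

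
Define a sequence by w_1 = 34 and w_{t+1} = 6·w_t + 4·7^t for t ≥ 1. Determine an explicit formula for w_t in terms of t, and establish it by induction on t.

Computing the first terms: w_1 = 34, w_2 = 232, w_3 = 1588. This suggests w_t = 6^t + 4·7^t.
For the base case t = 1: the formula gives 34 = 34 = w_1.
Inductive step: assume the claim holds for t = p, so w_p = 6^p + 4·7^p.
Then w_{p+1} = 6·w_p + 4·7^p = 6·(6^p + 4·7^p) + 4·7^p = 6^(p + 1) + 4·7^(p + 1),
which is the claimed formula at t = p+1.
By induction, the statement is established for all t ≥ 1.

w_t = 6^t + 4·7^t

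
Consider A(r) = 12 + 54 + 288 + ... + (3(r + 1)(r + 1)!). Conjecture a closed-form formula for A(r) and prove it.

We claim A(r) = 3(r + 2)! - 6 for all r ≥ 1.
When r = 1: A(1) = 12, and the closed form gives 12. They agree.
For the inductive step, assume it holds for an arbitrary j ≥ 1, so A(j) = 3(j + 2)! - 6.
Then A(j+1) = A(j) + (3(j + 2)(j + 2)!) = (3(j + 2)! - 6) + (3(j + 2)(j + 2)!).
Simplifying, A(j+1) = 3((j+1) + 2)! - 6,
which is the closed form with r = j+1.
By the principle of mathematical induction, the result holds for all r ≥ 1.

A(r) = 3(r + 2)! - 6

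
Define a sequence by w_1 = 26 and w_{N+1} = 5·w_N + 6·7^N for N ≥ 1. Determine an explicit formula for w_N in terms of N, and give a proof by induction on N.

Computing the first terms: w_1 = 26, w_2 = 172, w_3 = 1154. This suggests w_N = 5^N + 3·7^N.
Base case (N = 1): the formula gives 26 = 26 = w_1.
Suppose the result is true for N = p, so w_p = 5^p + 3·7^p.
Then w_{p+1} = 5·w_p + 6·7^p = 5·(5^p + 3·7^p) + 6·7^p = 5^(p + 1) + 3·7^(p + 1),
which is the claimed formula at N = p+1.
Hence, by induction on N, the claim holds for every N ≥ 1.

w_N = 5^N + 3·7^N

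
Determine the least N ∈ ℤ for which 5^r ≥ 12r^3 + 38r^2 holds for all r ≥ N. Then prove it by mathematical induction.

N = 5

At r = 4: 625 < 1376, so the inequality fails and N ≥ 5. We prove 5^r ≥ 12r^3 + 38r^2 for all r ≥ 5.
When r = 5: 5^r = 3125 and 12r^3 + 38r^2 = 2450, so 3125 ≥ 2450.
Suppose the result is true for r = j, so 5^j ≥ 12j^3 + 38j^2.
Then 5^(j + 1) = 5·(5^j) ≥ 5·(12j^3 + 38j^2).
Also, for j ≥ 5 we have 5·(12j^3 + 38j^2) ≥ 12(j+1)^3 + 38(j+1)^2, since 5·(12j^3 + 38j^2) − (12(j+1)^3 + 38(j+1)^2) = 48j^3 + 116j^2 - 112j - 50, which is nonnegative for all j ≥ 5.
Combining, 5^(j + 1) ≥ 12(j+1)^3 + 38(j+1)^2.
By the principle of mathematical induction, the result holds for all r ≥ 5.
Hence the smallest such N is 5.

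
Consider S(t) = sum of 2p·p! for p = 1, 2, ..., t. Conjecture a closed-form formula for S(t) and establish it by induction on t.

S(t) = 2(t + 1)! - 2

We claim S(t) = 2(t + 1)! - 2 for all t ≥ 1.
Base case (t = 1): S(1) = 2, and the closed form gives 2. They agree.
Suppose the result is true for t = p, so S(p) = 2(p + 1)! - 2.
Then S(p+1) = S(p) + (2(p + 1)(p + 1)!) = (2(p + 1)! - 2) + (2(p + 1)(p + 1)!).
Simplifying, S(p+1) = 2((p+1) + 1)! - 2,
which is the closed form with t = p+1.
Hence, by induction on t, the claim holds for every t ≥ 1.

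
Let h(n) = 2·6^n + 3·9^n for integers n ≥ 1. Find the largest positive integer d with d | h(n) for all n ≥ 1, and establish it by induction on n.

Computing the first values: h(1) = 39 and h(2) = 315; gcd(39, 315) = 3, so d ≤ 3.
We prove 3 | 2·6^n + 3·9^n for all n ≥ 1 by induction on n.
For the base case n = 1: h(1) = 39 = 3·(13), so 3 | h(1).
Suppose the result is true for n = r, i.e. 3 | h(r). Then
h(r+1) − 9·h(r) = (2·6^(r+1) + 3·9^(r+1)) − 9·(2·6^r + 3·9^r) = (2)·6^r·(6 − 9) = (-6)·6^r. Since 3 | h(r) by the inductive hypothesis, 3 | 9·h(r); and 3 | -6 since -6 = 3·-2. Therefore 3 | h(r+1).
By the principle of mathematical induction, the result holds for all n ≥ 1.
Therefore the largest such d is 3.

d = 3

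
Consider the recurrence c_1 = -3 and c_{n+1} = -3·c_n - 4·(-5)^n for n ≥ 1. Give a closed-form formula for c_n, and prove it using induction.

Computing the first terms: c_1 = -3, c_2 = 29, c_3 = -187. This suggests c_n = 7(-3)^(n - 1) + 2(-5)^n.
Base step (n = 1): the formula gives -3 = -3 = c_1.
Inductive step: assume the claim holds for n = m, so c_m = 7(-3)^(m - 1) + 2(-5)^m.
Then c_{m+1} = -3·c_m - 4·(-5)^m = -3·(7(-3)^(m - 1) + 2(-5)^m) - 4·(-5)^m = 7(-3)^m + 2(-5)^(m + 1) = 7(-3)^((m+1) - 1) + 2(-5)^(m+1),
which is the claimed formula at n = m+1.
By the principle of mathematical induction, the result holds for all n ≥ 1.

c_n = 7(-3)^(n - 1) + 2(-5)^n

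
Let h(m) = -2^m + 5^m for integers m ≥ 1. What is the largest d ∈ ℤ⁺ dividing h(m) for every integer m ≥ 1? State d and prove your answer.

Computing the first values: h(1) = 3 and h(2) = 21; gcd(3, 21) = 3, so d ≤ 3.
We prove 3 | -2^m + 5^m for all m ≥ 1 by induction on m.
When m = 1: h(1) = 3 = 3·(1), so 3 | h(1).
Inductive step: assume the claim holds for m = p, i.e. 3 | h(p). Then
5^{p+1} − 2^{p+1} = 5·5^p − 2·2^p = 5·(5^p − 2^p) + (3)·2^p. The first term is divisible by 3 by the inductive hypothesis, and the second term (3)·2^p is divisible by 3 since 3 | 3. Hence 3 | h(p+1).
Hence, by induction on m, the claim holds for every m ≥ 1.
Therefore the largest such d is 3.

d = 3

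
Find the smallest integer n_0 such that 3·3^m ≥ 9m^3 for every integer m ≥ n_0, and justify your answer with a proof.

n_0 = 6

At m = 5: 729 < 1125, so the inequality fails and n_0 ≥ 6. We prove 3·3^m ≥ 9m^3 for all m ≥ 6.
Base step (m = 6): 3·3^m = 2187 and 9m^3 = 1944, so 2187 ≥ 1944.
Inductive step: suppose the statement holds for some p ≥ 6, so 3·3^p ≥ 9p^3.
Then 3·3^(p + 1) = 3·(3·3^p) ≥ 3·(9p^3).
Also, for p ≥ 6 we have 3·(9p^3) ≥ 9(p+1)^3, since 3 ≥ (1 + 1/p)^3 for all p ≥ 6.
Combining, 3·3^(p + 1) ≥ 9(p+1)^3.
By induction, the statement is established for all m ≥ 6.
Hence the smallest such n_0 is 6.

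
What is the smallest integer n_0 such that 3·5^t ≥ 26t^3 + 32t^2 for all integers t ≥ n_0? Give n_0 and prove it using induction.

n_0 = 5

At t = 4: 1875 < 2176, so the inequality fails and n_0 ≥ 5. We prove 3·5^t ≥ 26t^3 + 32t^2 for all t ≥ 5.
When t = 5: 3·5^t = 9375 and 26t^3 + 32t^2 = 4050, so 9375 ≥ 4050.
Inductive step: suppose the statement holds for some r ≥ 5, so 3·5^r ≥ 26r^3 + 32r^2.
Then 3·5^(r + 1) = 5·(3·5^r) ≥ 5·(26r^3 + 32r^2).
Also, for r ≥ 5 we have 5·(26r^3 + 32r^2) ≥ 26(r+1)^3 + 32(r+1)^2, since 5·(26r^3 + 32r^2) − (26(r+1)^3 + 32(r+1)^2) = 104r^3 + 50r^2 - 142r - 58, which is nonnegative for all r ≥ 5.
Combining, 3·5^(r + 1) ≥ 26(r+1)^3 + 32(r+1)^2.
Hence, by induction on t, the claim holds for every t ≥ 5.
Hence the smallest such n_0 is 5.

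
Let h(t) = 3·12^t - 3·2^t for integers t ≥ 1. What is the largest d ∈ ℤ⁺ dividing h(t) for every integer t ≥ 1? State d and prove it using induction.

Computing the first values: h(1) = 30 and h(2) = 420; gcd(30, 420) = 30, so d ≤ 30.
We prove 30 | 3·12^t - 3·2^t for all t ≥ 1 by induction on t.
Base step (t = 1): h(1) = 30 = 30·(1), so 30 | h(1).
Inductive step: suppose the statement holds for some r ≥ 1, i.e. 30 | h(r). Then
h(r+1) − 12·h(r) = (3·12^(r+1) - 3·2^(r+1)) − 12·(3·12^r - 3·2^r) = (-3)·2^r·(2 − 12) = (30)·2^r. Since 30 | h(r) by the inductive hypothesis, 30 | 12·h(r); and 30 | 30 since 30 = 30·1. Therefore 30 | h(r+1).
Hence, by induction on t, the claim holds for every t ≥ 1.
Therefore the largest such d is 30.

d = 30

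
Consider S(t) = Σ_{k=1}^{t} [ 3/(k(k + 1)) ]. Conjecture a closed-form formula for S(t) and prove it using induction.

S(t) = 3t/(t + 1)

We claim S(t) = 3t/(t + 1) for all t ≥ 1.
When t = 1: S(1) = 3/2, and the closed form gives 3/2. They agree.
For the inductive step, assume it holds for an arbitrary k ≥ 1, so S(k) = 3k/(k + 1).
Then S(k+1) = S(k) + (3/((k + 1)(k + 2))) = (3k/(k + 1)) + (3/((k + 1)(k + 2))).
Simplifying, S(k+1) = 3(k + 1)/(k + 2) = 3(k+1)/((k+1) + 1),
which is the closed form with t = k+1.
By induction, the statement is established for all t ≥ 1.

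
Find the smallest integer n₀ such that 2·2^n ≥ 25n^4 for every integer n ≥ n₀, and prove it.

At n = 21: 4194304 < 4862025, so the inequality fails and n₀ ≥ 22. We prove 2·2^n ≥ 25n^4 for all n ≥ 22.
Base case (n = 22): 2·2^n = 8388608 and 25n^4 = 5856400, so 8388608 ≥ 5856400.
Inductive step: suppose the statement holds for some p ≥ 22, so 2·2^p ≥ 25p^4.
Then 2·2^(p + 1) = 2·(2·2^p) ≥ 2·(25p^4).
Also, for p ≥ 22 we have 2·(25p^4) ≥ 25(p+1)^4, since 2 ≥ (1 + 1/p)^4 for all p ≥ 22.
Combining, 2·2^(p + 1) ≥ 25(p+1)^4.
Hence, by induction on n, the claim holds for every n ≥ 22.
Hence the smallest such n₀ is 22.

n₀ = 22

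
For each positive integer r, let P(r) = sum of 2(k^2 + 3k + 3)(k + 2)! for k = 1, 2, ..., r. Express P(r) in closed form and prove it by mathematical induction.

P(r) = (2r + 2)(r + 3)! - 12

We claim P(r) = (2r + 2)(r + 3)! - 12 for all r ≥ 1.
When r = 1: P(1) = 84, and the closed form gives 84. They agree.
Suppose the result is true for r = k, so P(k) = (2k + 2)(k + 3)! - 12.
Then P(k+1) = P(k) + (2(k^2 + 5k + 7)(k + 3)!) = ((2k + 2)(k + 3)! - 12) + (2(k^2 + 5k + 7)(k + 3)!).
Simplifying, P(k+1) = (2(k+1) + 2)((k+1) + 3)! - 12,
which is the closed form with r = k+1.
By the principle of mathematical induction, the result holds for all r ≥ 1.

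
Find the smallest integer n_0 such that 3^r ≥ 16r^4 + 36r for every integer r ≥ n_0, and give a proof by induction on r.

At r = 11: 177147 < 234652, so the inequality fails and n_0 ≥ 12. We prove 3^r ≥ 16r^4 + 36r for all r ≥ 12.
Base step (r = 12): 3^r = 531441 and 16r^4 + 36r = 332208, so 531441 ≥ 332208.
Inductive step: suppose the statement holds for some k ≥ 12, so 3^k ≥ 16k^4 + 36k.
Then 3^(k + 1) = 3·(3^k) ≥ 3·(16k^4 + 36k).
Also, for k ≥ 12 we have 3·(16k^4 + 36k) ≥ 16(k+1)^4 + 36(k+1), since 3·(16k^4 + 36k) − (16(k+1)^4 + 36(k+1)) = 32k^4 - 64k^3 - 96k^2 + 8k - 52, which is nonnegative for all k ≥ 12.
Combining, 3^(k + 1) ≥ 16(k+1)^4 + 36(k+1).
By the principle of mathematical induction, the result holds for all r ≥ 12.
Hence the smallest such n_0 is 12.

n_0 = 12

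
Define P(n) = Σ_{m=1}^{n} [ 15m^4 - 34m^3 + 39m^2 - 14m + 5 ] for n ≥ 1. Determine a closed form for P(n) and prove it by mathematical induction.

We claim P(n) = n(3n^4 - n^3 + n^2 + 4n + 4) for all n ≥ 1.
When n = 1: P(1) = 11, and the closed form gives 11. They agree.
Inductive step: assume the claim holds for n = m, so P(m) = m(3m^4 - m^3 + m^2 + 4m + 4).
Then P(m+1) = P(m) + (15m^4 + 26m^3 + 27m^2 + 22m + 11) = (m(3m^4 - m^3 + m^2 + 4m + 4)) + (15m^4 + 26m^3 + 27m^2 + 22m + 11).
Simplifying, P(m+1) = (m + 1)(3m^4 + 11m^3 + 16m^2 + 15m + 11) = (m+1)(3(m+1)^4 - (m+1)^3 + (m+1)^2 + 4(m+1) + 4),
which is the closed form with n = m+1.
By the principle of mathematical induction, the result holds for all n ≥ 1.

P(n) = n(3n^4 - n^3 + n^2 + 4n + 4)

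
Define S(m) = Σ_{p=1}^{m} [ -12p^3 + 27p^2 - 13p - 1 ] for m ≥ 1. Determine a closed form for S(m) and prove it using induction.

S(m) = -m(3m^3 - 3m^2 - 4m + 3)

We claim S(m) = -m(3m^3 - 3m^2 - 4m + 3) for all m ≥ 1.
When m = 1: S(1) = 1, and the closed form gives 1. They agree.
Suppose the result is true for m = p, so S(p) = p(-3p^3 + 3p^2 + 4p - 3).
Then S(p+1) = S(p) + (-12p^3 - 9p^2 + 5p + 1) = (p(-3p^3 + 3p^2 + 4p - 3)) + (-12p^3 - 9p^2 + 5p + 1).
Simplifying, S(p+1) = -(p + 1)(3p^3 + 6p^2 - p - 1) = -(p+1)(3(p+1)^3 - 3(p+1)^2 - 4(p+1) + 3),
which is the closed form with m = p+1.
Hence, by induction on m, the claim holds for every m ≥ 1.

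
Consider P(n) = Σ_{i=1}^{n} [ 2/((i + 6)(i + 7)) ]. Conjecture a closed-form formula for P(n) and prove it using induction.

P(n) = 2n/(7(n + 7))

We claim P(n) = 2n/(7(n + 7)) for all n ≥ 1.
For the base case n = 1: P(1) = 1/28, and the closed form gives 1/28. They agree.
Suppose the result is true for n = i, so P(i) = 2i/(7(i + 7)).
Then P(i+1) = P(i) + (2/((i + 7)(i + 8))) = (2i/(7(i + 7))) + (2/((i + 7)(i + 8))).
Simplifying, P(i+1) = 2(i + 1)/(7(i + 8)) = 2(i+1)/(7((i+1) + 7)),
which is the closed form with n = i+1.
Hence, by induction on n, the claim holds for every n ≥ 1.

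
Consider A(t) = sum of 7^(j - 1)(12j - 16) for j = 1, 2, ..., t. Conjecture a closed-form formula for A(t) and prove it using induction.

We claim A(t) = 7^t(2t - 3) + 3 for all t ≥ 1.
For the base case t = 1: A(1) = -4, and the closed form gives -4. They agree.
Inductive step: suppose the statement holds for some j ≥ 1, so A(j) = 7^j(2j - 3) + 3.
Then A(j+1) = A(j) + (7^j(12j - 4)) = (7^j(2j - 3) + 3) + (7^j(12j - 4)).
Simplifying, A(j+1) = 14·7^j·j - 7·7^j + 3 = 7^(j+1)(2(j+1) - 3) + 3,
which is the closed form with t = j+1.
Hence, by induction on t, the claim holds for every t ≥ 1.

A(t) = 7^t(2t - 3) + 3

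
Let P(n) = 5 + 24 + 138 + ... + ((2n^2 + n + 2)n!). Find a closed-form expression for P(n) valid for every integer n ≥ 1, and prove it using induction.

P(n) = (2n + 1)(n + 1)! - 1

We claim P(n) = (2n + 1)(n + 1)! - 1 for all n ≥ 1.
For the base case n = 1: P(1) = 5, and the closed form gives 5. They agree.
Inductive step: suppose the statement holds for some p ≥ 1, so P(p) = (2p + 1)(p + 1)! - 1.
Then P(p+1) = P(p) + ((2p^2 + 5p + 5)(p + 1)!) = ((2p + 1)(p + 1)! - 1) + ((2p^2 + 5p + 5)(p + 1)!).
Simplifying, P(p+1) = (2(p+1) + 1)((p+1) + 1)! - 1,
which is the closed form with n = p+1.
By the principle of mathematical induction, the result holds for all n ≥ 1.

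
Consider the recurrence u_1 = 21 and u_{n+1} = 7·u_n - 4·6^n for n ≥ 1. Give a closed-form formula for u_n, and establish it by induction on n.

Computing the first terms: u_1 = 21, u_2 = 123, u_3 = 717. This suggests u_n = 4·6^n - 3·7^(n - 1).
Base case (n = 1): the formula gives 21 = 21 = u_1.
For the inductive step, assume it holds for an arbitrary m ≥ 1, so u_m = 4·6^m - 3·7^(m - 1).
Then u_{m+1} = 7·u_m - 4·6^m = 7·(4·6^m - 3·7^(m - 1)) - 4·6^m = 4·6^(m + 1) - 3·7^m = 4·6^(m+1) - 3·7^((m+1) - 1),
which is the claimed formula at n = m+1.
By the principle of mathematical induction, the result holds for all n ≥ 1.

u_n = 4·6^n - 3·7^(n - 1)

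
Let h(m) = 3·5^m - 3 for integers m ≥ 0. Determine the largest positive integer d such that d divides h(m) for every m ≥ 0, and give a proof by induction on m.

d = 12

Computing the first values: h(0) = 0 and h(1) = 12; gcd(0, 12) = 12, so d ≤ 12.
We prove 12 | 3·5^m - 3 for all m ≥ 0 by induction on m.
Base step (m = 0): h(0) = 0 = 12·(0), so 12 | h(0).
Inductive step: assume the claim holds for m = j, i.e. 12 | h(j). Then
h(j+1) = 3·5^(j+1) - 3 = 5·(3·5^j - 3) + 12 = 5·h(j) + 12. The first term is divisible by 12 by the inductive hypothesis, and 12 is divisible by 12. Hence 12 | h(j+1).
By induction, the statement is established for all m ≥ 0.
Therefore the largest such d is 12.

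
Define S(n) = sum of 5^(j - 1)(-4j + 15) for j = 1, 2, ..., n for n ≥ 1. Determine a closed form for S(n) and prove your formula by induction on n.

We claim S(n) = 5^n(-n + 4) - 4 for all n ≥ 1.
Base case (n = 1): S(1) = 11, and the closed form gives 11. They agree.
For the inductive step, assume it holds for an arbitrary j ≥ 1, so S(j) = 5^j(-j + 4) - 4.
Then S(j+1) = S(j) + (5^j(-4j + 11)) = (5^j(-j + 4) - 4) + (5^j(-4j + 11)).
Simplifying, S(j+1) = -5·5^j·j + 15·5^j - 4 = 5^(j+1)(-(j+1) + 4) - 4,
which is the closed form with n = j+1.
This completes the induction.

S(n) = 5^n(-n + 4) - 4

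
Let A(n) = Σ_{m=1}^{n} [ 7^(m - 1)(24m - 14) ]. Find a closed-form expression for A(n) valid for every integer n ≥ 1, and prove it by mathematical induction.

A(n) = 7^n(4n - 3) + 3

We claim A(n) = 7^n(4n - 3) + 3 for all n ≥ 1.
Base step (n = 1): A(1) = 10, and the closed form gives 10. They agree.
Suppose the result is true for n = m, so A(m) = 7^m(4m - 3) + 3.
Then A(m+1) = A(m) + (7^m(24m + 10)) = (7^m(4m - 3) + 3) + (7^m(24m + 10)).
Simplifying, A(m+1) = 28·7^m·m + 7·7^m + 3 = 7^(m+1)(4(m+1) - 3) + 3,
which is the closed form with n = m+1.
Hence, by induction on n, the claim holds for every n ≥ 1.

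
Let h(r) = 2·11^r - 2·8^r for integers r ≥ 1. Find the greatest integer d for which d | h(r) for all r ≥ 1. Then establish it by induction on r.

d = 6

Computing the first values: h(1) = 6 and h(2) = 114; gcd(6, 114) = 6, so d ≤ 6.
We prove 6 | 2·11^r - 2·8^r for all r ≥ 1 by induction on r.
Base step (r = 1): h(1) = 6 = 6·(1), so 6 | h(1).
Inductive step: assume the claim holds for r = p, i.e. 6 | h(p). Then
h(p+1) − 11·h(p) = (2·11^(p+1) - 2·8^(p+1)) − 11·(2·11^p - 2·8^p) = (-2)·8^p·(8 − 11) = (6)·8^p. Since 6 | h(p) by the inductive hypothesis, 6 | 11·h(p); and 6 | 6 since 6 = 6·1. Therefore 6 | h(p+1).
By induction, the statement is established for all r ≥ 1.
Therefore the largest such d is 6.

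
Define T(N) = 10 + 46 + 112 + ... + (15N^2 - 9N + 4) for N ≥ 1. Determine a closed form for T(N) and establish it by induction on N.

T(N) = N(5N^2 + 3N + 2)

We claim T(N) = N(5N^2 + 3N + 2) for all N ≥ 1.
For the base case N = 1: T(1) = 10, and the closed form gives 10. They agree.
Inductive step: suppose the statement holds for some i ≥ 1, so T(i) = i(5i^2 + 3i + 2).
Then T(i+1) = T(i) + (15i^2 + 21i + 10) = (i(5i^2 + 3i + 2)) + (15i^2 + 21i + 10).
Simplifying, T(i+1) = (i + 1)(5i^2 + 13i + 10) = (i+1)(5(i+1)^2 + 3(i+1) + 2),
which is the closed form with N = i+1.
By the principle of mathematical induction, the result holds for all N ≥ 1.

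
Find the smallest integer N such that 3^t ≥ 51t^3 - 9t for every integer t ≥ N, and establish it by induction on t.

N = 10

At t = 9: 19683 < 37098, so the inequality fails and N ≥ 10. We prove 3^t ≥ 51t^3 - 9t for all t ≥ 10.
For the base case t = 10: 3^t = 59049 and 51t^3 - 9t = 50910, so 59049 ≥ 50910.
Suppose the result is true for t = i, so 3^i ≥ 51i^3 - 9i.
Then 3^(i + 1) = 3·(3^i) ≥ 3·(51i^3 - 9i).
Also, for i ≥ 10 we have 3·(51i^3 - 9i) ≥ 51(i+1)^3 - 9(i+1), since 3·(51i^3 - 9i) − (51(i+1)^3 - 9(i+1)) = 102i^3 - 153i^2 - 171i - 42, which is nonnegative for all i ≥ 10.
Combining, 3^(i + 1) ≥ 51(i+1)^3 - 9(i+1).
By induction, the statement is established for all t ≥ 10.
Hence the smallest such N is 10.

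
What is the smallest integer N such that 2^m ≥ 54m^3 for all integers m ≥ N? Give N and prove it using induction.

N = 19

At m = 18: 262144 < 314928, so the inequality fails and N ≥ 19. We prove 2^m ≥ 54m^3 for all m ≥ 19.
Base case (m = 19): 2^m = 524288 and 54m^3 = 370386, so 524288 ≥ 370386.
For the inductive step, assume it holds for an arbitrary r ≥ 19, so 2^r ≥ 54r^3.
Then 2^(r + 1) = 2·(2^r) ≥ 2·(54r^3).
Also, for r ≥ 19 we have 2·(54r^3) ≥ 54(r+1)^3, since 2 ≥ (1 + 1/r)^3 for all r ≥ 19.
Combining, 2^(r + 1) ≥ 54(r+1)^3.
This completes the induction.
Hence the smallest such N is 19.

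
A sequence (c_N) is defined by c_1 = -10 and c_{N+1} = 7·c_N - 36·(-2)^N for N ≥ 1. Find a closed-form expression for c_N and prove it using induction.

c_N = (-2)^(N + 2) - 2·7^(N - 1)

Computing the first terms: c_1 = -10, c_2 = 2, c_3 = -130. This suggests c_N = (-2)^(N + 2) - 2·7^(N - 1).
Base case (N = 1): the formula gives -10 = -10 = c_1.
Inductive step: assume the claim holds for N = i, so c_i = (-2)^(i + 2) - 2·7^(i - 1).
Then c_{i+1} = 7·c_i - 36·(-2)^i = 7·((-2)^(i + 2) - 2·7^(i - 1)) - 36·(-2)^i = (-2)^(i + 3) - 2·7^i = (-2)^((i+1) + 2) - 2·7^((i+1) - 1),
which is the claimed formula at N = i+1.
By induction, the statement is established for all N ≥ 1.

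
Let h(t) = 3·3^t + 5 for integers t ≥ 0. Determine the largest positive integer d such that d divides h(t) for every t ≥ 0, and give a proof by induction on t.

Computing the first values: h(0) = 8 and h(1) = 14; gcd(8, 14) = 2, so d ≤ 2.
We prove 2 | 3·3^t + 5 for all t ≥ 0 by induction on t.
Base step (t = 0): h(0) = 8 = 2·(4), so 2 | h(0).
Inductive step: assume the claim holds for t = m, i.e. 2 | h(m). Then
h(m+1) = 3·3^(m+1) + 5 = 3·(3·3^m + 5) - 10 = 3·h(m) - 10. The first term is divisible by 2 by the inductive hypothesis, and -10 is divisible by 2. Hence 2 | h(m+1).
By induction, the statement is established for all t ≥ 0.
Therefore the largest such d is 2.

d = 2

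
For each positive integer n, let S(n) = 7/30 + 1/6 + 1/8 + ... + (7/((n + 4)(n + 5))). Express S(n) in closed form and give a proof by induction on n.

S(n) = 7n/(5(n + 5))

We claim S(n) = 7n/(5(n + 5)) for all n ≥ 1.
Base step (n = 1): S(1) = 7/30, and the closed form gives 7/30. They agree.
Inductive step: assume the claim holds for n = r, so S(r) = 7r/(5(r + 5)).
Then S(r+1) = S(r) + (7/((r + 5)(r + 6))) = (7r/(5(r + 5))) + (7/((r + 5)(r + 6))).
Simplifying, S(r+1) = 7(r + 1)/(5(r + 6)) = 7(r+1)/(5((r+1) + 5)),
which is the closed form with n = r+1.
Hence, by induction on n, the claim holds for every n ≥ 1.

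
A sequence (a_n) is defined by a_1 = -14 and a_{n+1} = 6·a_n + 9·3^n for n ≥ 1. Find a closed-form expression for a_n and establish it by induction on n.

Computing the first terms: a_1 = -14, a_2 = -57, a_3 = -261. This suggests a_n = -3^(n + 1) - 5·6^(n - 1).
Base step (n = 1): the formula gives -14 = -14 = a_1.
Suppose the result is true for n = k, so a_k = -3^(k + 1) - 5·6^(k - 1).
Then a_{k+1} = 6·a_k + 9·3^k = 6·(-3^(k + 1) - 5·6^(k - 1)) + 9·3^k = -3^(k + 2) - 5·6^k = -3^((k+1) + 1) - 5·6^((k+1) - 1),
which is the claimed formula at n = k+1.
By the principle of mathematical induction, the result holds for all n ≥ 1.

a_n = -3^(n + 1) - 5·6^(n - 1)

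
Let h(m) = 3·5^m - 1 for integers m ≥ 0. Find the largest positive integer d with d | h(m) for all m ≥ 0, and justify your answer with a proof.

d = 2

Computing the first values: h(0) = 2 and h(1) = 14; gcd(2, 14) = 2, so d ≤ 2.
We prove 2 | 3·5^m - 1 for all m ≥ 0 by induction on m.
Base case (m = 0): h(0) = 2 = 2·(1), so 2 | h(0).
For the inductive step, assume it holds for an arbitrary j ≥ 0, i.e. 2 | h(j). Then
h(j+1) = 3·5^(j+1) - 1 = 5·(3·5^j - 1) + 4 = 5·h(j) + 4. The first term is divisible by 2 by the inductive hypothesis, and 4 is divisible by 2. Hence 2 | h(j+1).
Hence, by induction on m, the claim holds for every m ≥ 0.
Therefore the largest such d is 2.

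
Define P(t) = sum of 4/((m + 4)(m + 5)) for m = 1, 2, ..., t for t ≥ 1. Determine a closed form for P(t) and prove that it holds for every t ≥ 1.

We claim P(t) = 4t/(5(t + 5)) for all t ≥ 1.
Base step (t = 1): P(1) = 2/15, and the closed form gives 2/15. They agree.
Inductive step: assume the claim holds for t = m, so P(m) = 4m/(5(m + 5)).
Then P(m+1) = P(m) + (4/((m + 5)(m + 6))) = (4m/(5(m + 5))) + (4/((m + 5)(m + 6))).
Simplifying, P(m+1) = 4(m + 1)/(5(m + 6)) = 4(m+1)/(5((m+1) + 5)),
which is the closed form with t = m+1.
This completes the induction.

P(t) = 4t/(5(t + 5))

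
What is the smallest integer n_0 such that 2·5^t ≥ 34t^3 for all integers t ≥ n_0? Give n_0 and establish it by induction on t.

n_0 = 5

At t = 4: 1250 < 2176, so the inequality fails and n_0 ≥ 5. We prove 2·5^t ≥ 34t^3 for all t ≥ 5.
Base case (t = 5): 2·5^t = 6250 and 34t^3 = 4250, so 6250 ≥ 4250.
Inductive step: assume the claim holds for t = r, so 2·5^r ≥ 34r^3.
Then 2·5^(r + 1) = 5·(2·5^r) ≥ 5·(34r^3).
Also, for r ≥ 5 we have 5·(34r^3) ≥ 34(r+1)^3, since 5 ≥ (1 + 1/r)^3 for all r ≥ 5.
Combining, 2·5^(r + 1) ≥ 34(r+1)^3.
Hence, by induction on t, the claim holds for every t ≥ 5.
Hence the smallest such n_0 is 5.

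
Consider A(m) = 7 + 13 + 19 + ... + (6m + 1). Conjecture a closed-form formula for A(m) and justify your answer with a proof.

A(m) = m(3m + 4)

We claim A(m) = m(3m + 4) for all m ≥ 1.
When m = 1: A(1) = 7, and the closed form gives 7. They agree.
Suppose the result is true for m = j, so A(j) = j(3j + 4).
Then A(j+1) = A(j) + (6j + 7) = (j(3j + 4)) + (6j + 7).
Simplifying, A(j+1) = (j + 1)(3j + 7) = (j+1)(3(j+1) + 4),
which is the closed form with m = j+1.
By induction, the statement is established for all m ≥ 1.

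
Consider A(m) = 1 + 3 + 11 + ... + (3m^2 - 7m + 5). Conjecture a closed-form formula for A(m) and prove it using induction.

A(m) = m(m^2 - 2m + 2)

We claim A(m) = m(m^2 - 2m + 2) for all m ≥ 1.
Base step (m = 1): A(1) = 1, and the closed form gives 1. They agree.
Suppose the result is true for m = p, so A(p) = p(p^2 - 2p + 2).
Then A(p+1) = A(p) + (3p^2 - p + 1) = (p(p^2 - 2p + 2)) + (3p^2 - p + 1).
Simplifying, A(p+1) = (p + 1)(p^2 + 1) = (p+1)((p+1)^2 - 2(p+1) + 2),
which is the closed form with m = p+1.
By induction, the statement is established for all m ≥ 1.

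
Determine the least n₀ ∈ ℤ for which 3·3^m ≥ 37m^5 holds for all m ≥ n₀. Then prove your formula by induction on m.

At m = 14: 14348907 < 19899488, so the inequality fails and n₀ ≥ 15. We prove 3·3^m ≥ 37m^5 for all m ≥ 15.
For the base case m = 15: 3·3^m = 43046721 and 37m^5 = 28096875, so 43046721 ≥ 28096875.
Suppose the result is true for m = p, so 3·3^p ≥ 37p^5.
Then 3·3^(p + 1) = 3·(3·3^p) ≥ 3·(37p^5).
Also, for p ≥ 15 we have 3·(37p^5) ≥ 37(p+1)^5, since 3 ≥ (1 + 1/p)^5 for all p ≥ 15.
Combining, 3·3^(p + 1) ≥ 37(p+1)^5.
By induction, the statement is established for all m ≥ 15.
Hence the smallest such n₀ is 15.

n₀ = 15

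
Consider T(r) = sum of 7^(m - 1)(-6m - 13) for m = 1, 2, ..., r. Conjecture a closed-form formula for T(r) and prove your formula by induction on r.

T(r) = -7^r(r + 2) + 2

We claim T(r) = -7^r(r + 2) + 2 for all r ≥ 1.
Base case (r = 1): T(1) = -19, and the closed form gives -19. They agree.
Inductive step: suppose the statement holds for some m ≥ 1, so T(m) = -7^m(m + 2) + 2.
Then T(m+1) = T(m) + (7^m(-6m - 19)) = (-7^m(m + 2) + 2) + (7^m(-6m - 19)).
Simplifying, T(m+1) = -7·7^m·m - 21·7^m + 2 = -7^(m+1)((m+1) + 2) + 2,
which is the closed form with r = m+1.
This completes the induction.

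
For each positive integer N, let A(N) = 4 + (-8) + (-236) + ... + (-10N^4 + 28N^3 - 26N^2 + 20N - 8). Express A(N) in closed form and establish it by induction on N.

A(N) = -2N(N^4 - N^3 - N^2 - 2N + 1)

We claim A(N) = -2N(N^4 - N^3 - N^2 - 2N + 1) for all N ≥ 1.
When N = 1: A(1) = 4, and the closed form gives 4. They agree.
For the inductive step, assume it holds for an arbitrary r ≥ 1, so A(r) = 2r(-r^4 + r^3 + r^2 + 2r - 1).
Then A(r+1) = A(r) + (-10r^4 - 12r^3 - 2r^2 + 12r + 4) = (2r(-r^4 + r^3 + r^2 + 2r - 1)) + (-10r^4 - 12r^3 - 2r^2 + 12r + 4).
Simplifying, A(r+1) = -2(r + 1)(r^4 + 3r^3 + 2r^2 - 3r - 2) = -2(r+1)((r+1)^4 - (r+1)^3 - (r+1)^2 - 2(r+1) + 1),
which is the closed form with N = r+1.
Hence, by induction on N, the claim holds for every N ≥ 1.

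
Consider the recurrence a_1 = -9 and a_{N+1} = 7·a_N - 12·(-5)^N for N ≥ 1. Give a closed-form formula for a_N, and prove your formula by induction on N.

Computing the first terms: a_1 = -9, a_2 = -3, a_3 = -321. This suggests a_N = (-5)^N - 4·7^(N - 1).
For the base case N = 1: the formula gives -9 = -9 = a_1.
Inductive step: assume the claim holds for N = i, so a_i = (-5)^i - 4·7^(i - 1).
Then a_{i+1} = 7·a_i - 12·(-5)^i = 7·((-5)^i - 4·7^(i - 1)) - 12·(-5)^i = (-5)^(i + 1) - 4·7^i = (-5)^(i+1) - 4·7^((i+1) - 1),
which is the claimed formula at N = i+1.
Hence, by induction on N, the claim holds for every N ≥ 1.

a_N = (-5)^N - 4·7^(N - 1)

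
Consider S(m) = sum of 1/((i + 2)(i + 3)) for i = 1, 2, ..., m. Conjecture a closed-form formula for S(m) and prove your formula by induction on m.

We claim S(m) = m/(3(m + 3)) for all m ≥ 1.
When m = 1: S(1) = 1/12, and the closed form gives 1/12. They agree.
Inductive step: suppose the statement holds for some i ≥ 1, so S(i) = i/(3(i + 3)).
Then S(i+1) = S(i) + (1/((i + 3)(i + 4))) = (i/(3(i + 3))) + (1/((i + 3)(i + 4))).
Simplifying, S(i+1) = (i + 1)/(3(i + 4)) = (i+1)/(3((i+1) + 3)),
which is the closed form with m = i+1.
By induction, the statement is established for all m ≥ 1.

S(m) = m/(3(m + 3))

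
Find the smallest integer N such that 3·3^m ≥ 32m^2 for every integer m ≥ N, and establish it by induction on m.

N = 6

At m = 5: 729 < 800, so the inequality fails and N ≥ 6. We prove 3·3^m ≥ 32m^2 for all m ≥ 6.
When m = 6: 3·3^m = 2187 and 32m^2 = 1152, so 2187 ≥ 1152.
Suppose the result is true for m = j, so 3·3^j ≥ 32j^2.
Then 3·3^(j + 1) = 3·(3·3^j) ≥ 3·(32j^2).
Also, for j ≥ 6 we have 3·(32j^2) ≥ 32(j+1)^2, since 3 ≥ (1 + 1/j)^2 for all j ≥ 6.
Combining, 3·3^(j + 1) ≥ 32(j+1)^2.
By induction, the statement is established for all m ≥ 6.
Hence the smallest such N is 6.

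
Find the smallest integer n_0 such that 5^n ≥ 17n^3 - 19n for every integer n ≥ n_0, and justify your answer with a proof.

n_0 = 5

At n = 4: 625 < 1012, so the inequality fails and n_0 ≥ 5. We prove 5^n ≥ 17n^3 - 19n for all n ≥ 5.
Base step (n = 5): 5^n = 3125 and 17n^3 - 19n = 2030, so 3125 ≥ 2030.
For the inductive step, assume it holds for an arbitrary p ≥ 5, so 5^p ≥ 17p^3 - 19p.
Then 5^(p + 1) = 5·(5^p) ≥ 5·(17p^3 - 19p).
Also, for p ≥ 5 we have 5·(17p^3 - 19p) ≥ 17(p+1)^3 - 19(p+1), since 5·(17p^3 - 19p) − (17(p+1)^3 - 19(p+1)) = 68p^3 - 51p^2 - 127p + 2, which is nonnegative for all p ≥ 5.
Combining, 5^(p + 1) ≥ 17(p+1)^3 - 19(p+1).
This completes the induction.
Hence the smallest such n_0 is 5.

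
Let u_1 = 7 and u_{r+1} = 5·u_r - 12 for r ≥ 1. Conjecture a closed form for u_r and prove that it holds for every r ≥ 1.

u_r = 4·5^(r - 1) + 3

Computing the first terms: u_1 = 7, u_2 = 23, u_3 = 103. This suggests u_r = 4·5^(r - 1) + 3.
For the base case r = 1: the formula gives 7 = 7 = u_1.
Inductive step: assume the claim holds for r = p, so u_p = 4·5^(p - 1) + 3.
Then u_{p+1} = 5·u_p - 12 = 5·(4·5^(p - 1) + 3) - 12 = 4·5^p + 3 = 4·5^((p+1) - 1) + 3,
which is the claimed formula at r = p+1.
By the principle of mathematical induction, the result holds for all r ≥ 1.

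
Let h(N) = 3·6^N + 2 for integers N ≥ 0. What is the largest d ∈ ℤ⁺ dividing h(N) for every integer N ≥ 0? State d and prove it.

d = 5

Computing the first values: h(0) = 5 and h(1) = 20; gcd(5, 20) = 5, so d ≤ 5.
We prove 5 | 3·6^N + 2 for all N ≥ 0 by induction on N.
Base step (N = 0): h(0) = 5 = 5·(1), so 5 | h(0).
Suppose the result is true for N = k, i.e. 5 | h(k). Then
h(k+1) = 3·6^(k+1) + 2 = 6·(3·6^k + 2) - 10 = 6·h(k) - 10. The first term is divisible by 5 by the inductive hypothesis, and -10 is divisible by 5. Hence 5 | h(k+1).
By induction, the statement is established for all N ≥ 0.
Therefore the largest such d is 5.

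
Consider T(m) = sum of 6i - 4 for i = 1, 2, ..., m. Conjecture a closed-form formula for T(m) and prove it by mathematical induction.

We claim T(m) = m(3m - 1) for all m ≥ 1.
For the base case m = 1: T(1) = 2, and the closed form gives 2. They agree.
Inductive step: suppose the statement holds for some i ≥ 1, so T(i) = i(3i - 1).
Then T(i+1) = T(i) + (6i + 2) = (i(3i - 1)) + (6i + 2).
Simplifying, T(i+1) = (i + 1)(3i + 2) = (i+1)(3(i+1) - 1),
which is the closed form with m = i+1.
Hence, by induction on m, the claim holds for every m ≥ 1.

T(m) = m(3m - 1)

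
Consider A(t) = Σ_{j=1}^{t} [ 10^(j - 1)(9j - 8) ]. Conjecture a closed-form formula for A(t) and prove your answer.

A(t) = 10^t(t - 1) + 1

We claim A(t) = 10^t(t - 1) + 1 for all t ≥ 1.
For the base case t = 1: A(1) = 1, and the closed form gives 1. They agree.
For the inductive step, assume it holds for an arbitrary j ≥ 1, so A(j) = 10^j(j - 1) + 1.
Then A(j+1) = A(j) + (10^j(9j + 1)) = (10^j(j - 1) + 1) + (10^j(9j + 1)).
Simplifying, A(j+1) = 10^(j + 1)j + 1 = 10^(j+1)((j+1) - 1) + 1,
which is the closed form with t = j+1.
This completes the induction.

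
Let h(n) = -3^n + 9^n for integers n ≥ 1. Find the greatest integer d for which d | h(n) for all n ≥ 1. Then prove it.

d = 6

Computing the first values: h(1) = 6 and h(2) = 72; gcd(6, 72) = 6, so d ≤ 6.
We prove 6 | -3^n + 9^n for all n ≥ 1 by induction on n.
Base step (n = 1): h(1) = 6 = 6·(1), so 6 | h(1).
For the inductive step, assume it holds for an arbitrary r ≥ 1, i.e. 6 | h(r). Then
9^{r+1} − 3^{r+1} = 9·9^r − 3·3^r = 9·(9^r − 3^r) + (6)·3^r. The first term is divisible by 6 by the inductive hypothesis, and the second term (6)·3^r is divisible by 6 since 6 | 6. Hence 6 | h(r+1).
Hence, by induction on n, the claim holds for every n ≥ 1.
Therefore the largest such d is 6.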